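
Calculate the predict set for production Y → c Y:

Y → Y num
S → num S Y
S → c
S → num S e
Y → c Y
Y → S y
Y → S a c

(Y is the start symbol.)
PREDICT(Y → c Y) = (FIRST(RHS) \ {ε}) ∪ (FOLLOW(Y) if ε ∈ FIRST(RHS), i.e. RHS ⇒* ε)
FIRST(c Y) = { 'c' }
ε ∉ FIRST(c Y), so FOLLOW(Y) is not added.
PREDICT(Y → c Y) = { 'c' }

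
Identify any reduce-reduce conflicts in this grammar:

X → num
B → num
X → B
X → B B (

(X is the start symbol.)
Yes — I3: [B → num .] vs [X → num .]

Augment with X' → X and build the canonical LR(0) collection (I0 = CLOSURE({[X' → . X]}), then GOTO on every symbol after a dot until no new states appear). It has 7 states:
  I0: { [B → . num], [X → . B B (], [X → . B], [X → . num], [X' → . X] }  — shift
  I1: { [B → . num], [X → B . B (], [X → B .] }  — shift, reduce
  I2: { [X' → X .] }  — accept
  I3: { [B → num .], [X → num .] }  — 2 reduces
  I4: { [X → B B . (] }  — shift
  I5: { [B → num .] }  — reduce
  I6: { [X → B B ( .] }  — reduce

I3 contains complete items [B → num .], [X → num .] — reduce-reduce conflict.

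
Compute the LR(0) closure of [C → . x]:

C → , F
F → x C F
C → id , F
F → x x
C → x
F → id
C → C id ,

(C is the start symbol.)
{ [C → . x] }

To compute CLOSURE, for each item [A → α.Bβ] where B is a non-terminal, add [B → .γ] for all productions B → γ; repeat for the newly added items until nothing changes.

Start with: [C → . x]
The dot precedes the terminal x, so nothing is added.

CLOSURE = { [C → . x] }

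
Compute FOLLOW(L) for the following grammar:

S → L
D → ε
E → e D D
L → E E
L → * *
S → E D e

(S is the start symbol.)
To compute FOLLOW(L), find every occurrence of L on a right-hand side N → α L β: add FIRST(β) \ {ε}, and if β is empty or nullable also add FOLLOW(N). Iterate to a fixed point.

In S → L: L is at the end, add FOLLOW(S)

The FOLLOW sets referred to above (computed the same way, to a fixed point):
  FOLLOW(S) = { $ }

Taking the union: FOLLOW(L) = { $ }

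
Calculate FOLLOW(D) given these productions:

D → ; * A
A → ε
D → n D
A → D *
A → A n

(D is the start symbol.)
To compute FOLLOW(D), find every occurrence of D on a right-hand side N → α D β: add FIRST(β) \ {ε}, and if β is empty or nullable also add FOLLOW(N). Iterate to a fixed point.

D is the start symbol, so $ ∈ FOLLOW(D).
In D → n D: D is at the end; this adds FOLLOW(D) to itself — nothing new
In A → D *: D is followed by '*', add FIRST('*') \ {ε} = { '*' }

Taking the union: FOLLOW(D) = { $, '*' }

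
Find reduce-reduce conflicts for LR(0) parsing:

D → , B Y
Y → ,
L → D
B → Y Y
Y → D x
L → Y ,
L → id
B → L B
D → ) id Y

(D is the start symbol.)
Yes — I10: [L → Y , .] vs [Y → , .]

Augment with D' → D and build the canonical LR(0) collection (I0 = CLOSURE({[D' → . D]}), then GOTO on every symbol after a dot until no new states appear). It has 18 states:
  I0: { [D → . ) id Y], [D → . , B Y], [D' → . D] }  — shift
  I1: { [D → ) . id Y] }  — shift
  I2: { [B → . L B], [B → . Y Y], [D → , . B Y], [D → . ) id Y], [D → . , B Y], [L → . D], [L → . Y ,], [L → . id], [Y → . ,], [Y → . D x] }  — shift
  I3: { [D' → D .] }  — accept
  I4: { [B → . L B], [B → . Y Y], [D → , . B Y], [D → . ) id Y], [D → . , B Y], [L → . D], [L → . Y ,], [L → . id], [Y → , .], [Y → . ,], [Y → . D x] }  — shift, reduce
  I5: { [D → , B . Y], [D → . ) id Y], [D → . , B Y], [Y → . ,], [Y → . D x] }  — shift
  I6: { [L → D .], [Y → D . x] }  — shift, reduce
  I7: { [B → . L B], [B → . Y Y], [B → L . B], [D → . ) id Y], [D → . , B Y], [L → . D], [L → . Y ,], [L → . id], [Y → . ,], [Y → . D x] }  — shift
  I8: { [B → Y . Y], [D → . ) id Y], [D → . , B Y], [L → Y . ,], [Y → . ,], [Y → . D x] }  — shift
  I9: { [L → id .] }  — reduce
  I10: { [B → . L B], [B → . Y Y], [D → , . B Y], [D → . ) id Y], [D → . , B Y], [L → . D], [L → . Y ,], [L → . id], [L → Y , .], [Y → , .], [Y → . ,], [Y → . D x] }  — shift, 2 reduces
  I11: { [Y → D . x] }  — shift
  I12: { [B → Y Y .] }  — reduce
  I13: { [Y → D x .] }  — reduce
  I14: { [B → L B .] }  — reduce
  I15: { [D → , B Y .] }  — reduce
  I16: { [D → ) id . Y], [D → . ) id Y], [D → . , B Y], [Y → . ,], [Y → . D x] }  — shift
  I17: { [D → ) id Y .] }  — reduce

I10 contains complete items [L → Y , .], [Y → , .] — reduce-reduce conflict.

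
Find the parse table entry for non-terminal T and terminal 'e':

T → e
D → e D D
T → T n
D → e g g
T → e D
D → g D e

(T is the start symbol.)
T → e, T → T n, T → e D

To find M[T, 'e'], we find productions for T where 'e' is in the predict set (PREDICT(N → α) = (FIRST(α) \ {ε}) ∪ (FOLLOW(N) if α ⇒* ε)).

Relevant sets:
  FIRST(T) = { 'e' }

T → e: PREDICT = { 'e' }
  'e' is in predict set, so this production goes in M[T, 'e']
T → T n: PREDICT = { 'e' }
  'e' is in predict set, so this production goes in M[T, 'e']
T → e D: PREDICT = { 'e' }
  'e' is in predict set, so this production goes in M[T, 'e']

M[T, 'e'] = T → e, T → T n, T → e D  (a multiply-defined cell — the grammar is not LL(1))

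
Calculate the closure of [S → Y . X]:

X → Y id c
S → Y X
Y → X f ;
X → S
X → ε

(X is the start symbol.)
{ [S → . Y X], [S → Y . X], [X → . S], [X → . Y id c], [X → .], [Y → . X f ;] }

Start with: [S → Y . X]
  [S → Y . X] has the dot before X: add [X → . Y id c], [X → . S], [X → .]
  [X → . Y id c] has the dot before Y: add [Y → . X f ;]
  [X → . S] has the dot before S: add [S → . Y X]
No further items can be added.

CLOSURE = { [S → . Y X], [S → Y . X], [X → . S], [X → . Y id c], [X → .], [Y → . X f ;] }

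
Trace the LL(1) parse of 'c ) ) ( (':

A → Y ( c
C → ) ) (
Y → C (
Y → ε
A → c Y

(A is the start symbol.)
Stack is shown with the top on the left.

Stack      Input        Action
------------------------------
A $        c ) ) ( ( $  output A → c Y
c Y $      c ) ) ( ( $  match 'c'
Y $        ) ) ( ( $    output Y → C (
C ( $      ) ) ( ( $    output C → ) ) (
) ) ( ( $  ) ) ( ( $    match ')'
) ( ( $    ) ( ( $      match ')'
( ( $      ( ( $        match '('
( $        ( $          match '('
$          $            accept

The string is accepted.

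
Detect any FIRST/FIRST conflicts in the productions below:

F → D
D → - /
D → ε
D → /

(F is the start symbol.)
Productions for D:
  D → - /: FIRST = { '-' }
  D → ε: FIRST = { ε }
  D → /: FIRST = { '/' }
F has only one production, so no FIRST/FIRST conflict is possible there.

All alternatives of each non-terminal have pairwise disjoint FIRST sets.

Answer: No FIRST/FIRST conflicts.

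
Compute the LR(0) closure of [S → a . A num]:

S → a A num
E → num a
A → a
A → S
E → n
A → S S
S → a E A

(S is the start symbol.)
{ [A → . S S], [A → . S], [A → . a], [S → . a A num], [S → . a E A], [S → a . A num] }

To compute CLOSURE, for each item [A → α.Bβ] where B is a non-terminal, add [B → .γ] for all productions B → γ; repeat for the newly added items until nothing changes.

Start with: [S → a . A num]
  [S → a . A num] has the dot before A: add [A → . a], [A → . S], [A → . S S]
  [A → . S] has the dot before S: add [S → . a A num], [S → . a E A]
No further items can be added.

CLOSURE = { [A → . S S], [A → . S], [A → . a], [S → . a A num], [S → . a E A], [S → a . A num] }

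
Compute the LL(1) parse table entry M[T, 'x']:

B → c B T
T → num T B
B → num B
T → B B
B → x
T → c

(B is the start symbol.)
T → B B

To find M[T, 'x'], we find productions for T where 'x' is in the predict set (PREDICT(N → α) = (FIRST(α) \ {ε}) ∪ (FOLLOW(N) if α ⇒* ε)).

Relevant sets:
  FIRST(B) = { 'c', 'num', 'x' }

T → num T B: PREDICT = { 'num' }
T → B B: PREDICT = { 'c', 'num', 'x' }
  'x' is in predict set, so this production goes in M[T, 'x']
T → c: PREDICT = { 'c' }

M[T, 'x'] = T → B B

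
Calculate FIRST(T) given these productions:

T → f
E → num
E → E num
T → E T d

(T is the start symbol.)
FIRST sets of the other non-terminals involved (by the same procedure, iterated to a fixed point):
  FIRST(E) = { 'num' }

From T → f:
  - f is a terminal: add 'f' and stop
From T → E T d:
  - E is a non-terminal: add FIRST(E) \ {ε} = { 'num' }
    E is not nullable, so stop

Collecting: FIRST(T) = { 'f', 'num' }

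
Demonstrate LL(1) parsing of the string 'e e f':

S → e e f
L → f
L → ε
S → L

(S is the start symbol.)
LL(1) parsing maintains a stack (initially the start symbol over $) and the input. At each step: if the stack top is a terminal, match it against the current input token; if it is a non-terminal N, replace it with the RHS of M[N, lookahead] (the unique production whose predict set contains the lookahead).

Stack is shown with the top on the left.

Stack    Input    Action
------------------------
S $      e e f $  output S → e e f
e e f $  e e f $  match 'e'
e f $    e f $    match 'e'
f $      f $      match 'f'
$        $        accept

The string is accepted.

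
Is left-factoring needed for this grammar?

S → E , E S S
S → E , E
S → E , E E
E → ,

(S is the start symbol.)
Yes, S has productions with common prefix 'E , E'

Left-factoring is needed when two productions for the same non-terminal
share a common prefix on the right-hand side.

Productions for S:
  S → E , E S S
  S → E , E
  S → E , E E

Found common prefix 'E , E' in productions for S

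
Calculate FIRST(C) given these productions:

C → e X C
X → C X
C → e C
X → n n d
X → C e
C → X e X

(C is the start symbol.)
{ 'e', 'n' }

FIRST sets of the other non-terminals involved (by the same procedure, iterated to a fixed point):
  FIRST(X) = { 'e', 'n' }

From C → e X C:
  - e is a terminal: add 'e' and stop
From C → e C:
  - e is a terminal: add 'e' and stop
From C → X e X:
  - X is a non-terminal: add FIRST(X) \ {ε} = { 'e', 'n' }
    X is not nullable, so stop

Collecting: FIRST(C) = { 'e', 'n' }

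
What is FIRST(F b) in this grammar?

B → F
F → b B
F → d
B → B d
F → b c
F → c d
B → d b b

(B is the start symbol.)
{ 'b', 'c', 'd' }

FIRST sets of the non-terminals involved (from the grammar, by fixed-point iteration):
  FIRST(F) = { 'b', 'c', 'd' }

To compute FIRST(F b), process the symbols left to right:
Symbol F is a non-terminal. Add FIRST(F) \ {ε} = { 'b', 'c', 'd' }
F is not nullable (ε ∉ FIRST(F)), so stop here.
FIRST(F b) = { 'b', 'c', 'd' }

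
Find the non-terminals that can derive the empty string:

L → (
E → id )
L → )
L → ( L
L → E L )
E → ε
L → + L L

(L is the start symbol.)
{ 'E' }

A non-terminal is nullable if it can derive ε (the empty string): either it has an ε-production, or it has a production whose right-hand side consists entirely of nullable non-terminals.

ε-productions: E → ε
So E is immediately nullable.
No further non-terminal can be added: every production for the remaining non-terminals contains a terminal or a non-nullable non-terminal.
Nullable = { 'E' }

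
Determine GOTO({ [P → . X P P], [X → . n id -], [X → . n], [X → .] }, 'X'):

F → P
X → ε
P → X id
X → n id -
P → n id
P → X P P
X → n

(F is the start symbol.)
GOTO(I, 'X') = CLOSURE({ [A → αX.β] : [A → α.Xβ] ∈ I, X = 'X' })

Items with dot before 'X', with the dot advanced:
  [P → . X P P] → [P → X . P P]
Closure of the advanced items:
  [P → X . P P] has the dot before P: add [P → . X id], [P → . n id], [P → . X P P]
  [P → . X id] has the dot before X: add [X → .], [X → . n id -], [X → . n]

GOTO = { [P → . X P P], [P → . X id], [P → . n id], [P → X . P P], [X → . n id -], [X → . n], [X → .] }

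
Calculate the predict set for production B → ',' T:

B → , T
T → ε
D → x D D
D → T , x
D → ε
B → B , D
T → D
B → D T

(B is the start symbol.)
PREDICT(B → ',' T) = (FIRST(RHS) \ {ε}) ∪ (FOLLOW(B) if ε ∈ FIRST(RHS), i.e. RHS ⇒* ε)
FIRST(',' T) = { ',' }
ε ∉ FIRST(',' T), so FOLLOW(B) is not added.
PREDICT(B → ',' T) = { ',' }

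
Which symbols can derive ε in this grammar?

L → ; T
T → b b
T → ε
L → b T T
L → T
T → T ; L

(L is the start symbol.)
{ 'L', 'T' }

A non-terminal is nullable if it can derive ε (the empty string): either it has an ε-production, or it has a production whose right-hand side consists entirely of nullable non-terminals.

ε-productions: T → ε
So T is immediately nullable.
L → T: every symbol on the right is nullable, so L is nullable too.
Every non-terminal is now nullable.
Nullable = { 'L', 'T' }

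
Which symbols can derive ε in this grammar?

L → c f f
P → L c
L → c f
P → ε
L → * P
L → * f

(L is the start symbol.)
ε-productions: P → ε
So P is immediately nullable.
No further non-terminal can be added: every production for the remaining non-terminals contains a terminal or a non-nullable non-terminal.
Nullable = { 'P' }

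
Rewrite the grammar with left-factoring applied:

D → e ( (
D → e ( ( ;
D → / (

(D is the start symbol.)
Left-factoring transforms A → αβ₁ | αβ₂ into A → αA' and A' → β₁ | β₂
(α is the longest common prefix among the alternatives). Repeat until
no nonterminal has two alternatives with a common prefix.

Round 1: D has alternatives sharing prefix 'e ( ('. Introduce D': D → e ( ( D'
  Add: D' → ε
  Add: D' → ;

No remaining common prefixes — done.

Resulting grammar:
D → e ( ( D'
D' → ε
D' → ;
D → / (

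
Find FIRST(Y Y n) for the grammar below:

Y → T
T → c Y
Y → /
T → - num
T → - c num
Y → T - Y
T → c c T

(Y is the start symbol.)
FIRST sets of the non-terminals involved (from the grammar, by fixed-point iteration):
  FIRST(Y) = { '-', '/', 'c' }

To compute FIRST(Y Y n), process the symbols left to right:
Symbol Y is a non-terminal. Add FIRST(Y) \ {ε} = { '-', '/', 'c' }
Y is not nullable (ε ∉ FIRST(Y)), so stop here.
FIRST(Y Y n) = { '-', '/', 'c' }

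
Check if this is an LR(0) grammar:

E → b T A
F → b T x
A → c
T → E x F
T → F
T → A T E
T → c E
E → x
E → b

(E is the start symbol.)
A grammar is LR(0) if no state in the canonical LR(0) collection has:
  - both a shift item (dot before a terminal) and a complete item (shift-reduce conflict), or
  - two or more complete items (reduce-reduce conflict; the accept item [E' → E .] counts as a complete item here).

Augment with E' → E and build the canonical LR(0) collection (I0 = CLOSURE({[E' → . E]}), then GOTO on every symbol after a dot until no new states appear). It has 21 states:
  I0: { [E → . b T A], [E → . b], [E → . x], [E' → . E] }  — shift
  I1: { [E' → E .] }  — accept
  I2: { [A → . c], [E → . b T A], [E → . b], [E → . x], [E → b . T A], [E → b .], [F → . b T x], [T → . A T E], [T → . E x F], [T → . F], [T → . c E] }  — shift, reduce
  I3: { [E → x .] }  — reduce
  I4: { [A → . c], [E → . b T A], [E → . b], [E → . x], [F → . b T x], [T → . A T E], [T → . E x F], [T → . F], [T → . c E], [T → A . T E] }  — shift
  I5: { [T → E . x F] }  — shift
  I6: { [T → F .] }  — reduce
  I7: { [A → . c], [E → b T . A] }  — shift
  I8: { [A → . c], [E → . b T A], [E → . b], [E → . x], [E → b . T A], [E → b .], [F → . b T x], [F → b . T x], [T → . A T E], [T → . E x F], [T → . F], [T → . c E] }  — shift, reduce
  I9: { [A → c .], [E → . b T A], [E → . b], [E → . x], [T → c . E] }  — shift, reduce
  I10: { [T → c E .] }  — reduce
  I11: { [A → . c], [E → b T . A], [F → b T . x] }  — shift
  I12: { [E → b T A .] }  — reduce
  I13: { [A → c .] }  — reduce
  I14: { [F → b T x .] }  — reduce
  I15: { [F → . b T x], [T → E x . F] }  — shift
  I16: { [T → E x F .] }  — reduce
  I17: { [A → . c], [E → . b T A], [E → . b], [E → . x], [F → . b T x], [F → b . T x], [T → . A T E], [T → . E x F], [T → . F], [T → . c E] }  — shift
  I18: { [F → b T . x] }  — shift
  I19: { [E → . b T A], [E → . b], [E → . x], [T → A T . E] }  — shift
  I20: { [T → A T E .] }  — reduce

Conflict in state I2:
  Shift-reduce conflict between [E → b .] and [A → . c]
So the grammar is NOT LR(0).

Answer: No. Shift-reduce conflict between [E → b .] and [A → . c]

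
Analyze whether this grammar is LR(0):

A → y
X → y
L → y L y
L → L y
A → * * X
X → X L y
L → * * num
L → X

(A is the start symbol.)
No. Shift-reduce conflict between [A → * * X .] and [L → . * * num]

A grammar is LR(0) if no state in the canonical LR(0) collection has:
  - both a shift item (dot before a terminal) and a complete item (shift-reduce conflict), or
  - two or more complete items (reduce-reduce conflict; the accept item [A' → A .] counts as a complete item here).

Augment with A' → A and build the canonical LR(0) collection (I0 = CLOSURE({[A' → . A]}), then GOTO on every symbol after a dot until no new states appear). It has 16 states:
  I0: { [A → . * * X], [A → . y], [A' → . A] }  — shift
  I1: { [A → * . * X] }  — shift
  I2: { [A' → A .] }  — accept
  I3: { [A → y .] }  — reduce
  I4: { [A → * * . X], [X → . X L y], [X → . y] }  — shift
  I5: { [A → * * X .], [L → . * * num], [L → . L y], [L → . X], [L → . y L y], [X → . X L y], [X → . y], [X → X . L y] }  — shift, reduce
  I6: { [X → y .] }  — reduce
  I7: { [L → * . * num] }  — shift
  I8: { [L → L . y], [X → X L . y] }  — shift
  I9: { [L → . * * num], [L → . L y], [L → . X], [L → . y L y], [L → X .], [X → . X L y], [X → . y], [X → X . L y] }  — shift, reduce
  I10: { [L → . * * num], [L → . L y], [L → . X], [L → . y L y], [L → y . L y], [X → . X L y], [X → . y], [X → y .] }  — shift, reduce
  I11: { [L → L . y], [L → y L . y] }  — shift
  I12: { [L → L y .], [L → y L y .] }  — 2 reduces
  I13: { [L → L y .], [X → X L y .] }  — 2 reduces
  I14: { [L → * * . num] }  — shift
  I15: { [L → * * num .] }  — reduce

Conflict in state I5:
  Shift-reduce conflict between [A → * * X .] and [L → . * * num]
So the grammar is NOT LR(0).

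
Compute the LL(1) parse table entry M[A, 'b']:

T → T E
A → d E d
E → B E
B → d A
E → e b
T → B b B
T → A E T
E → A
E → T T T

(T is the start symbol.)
Empty (error entry)

To find M[A, 'b'], we find productions for A where 'b' is in the predict set (PREDICT(N → α) = (FIRST(α) \ {ε}) ∪ (FOLLOW(N) if α ⇒* ε)).

A → d E d: PREDICT = { 'd' }

M[A, 'b'] is empty (no production applies)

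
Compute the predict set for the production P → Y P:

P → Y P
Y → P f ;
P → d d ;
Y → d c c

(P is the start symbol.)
PREDICT(P → Y P) = (FIRST(RHS) \ {ε}) ∪ (FOLLOW(P) if ε ∈ FIRST(RHS), i.e. RHS ⇒* ε)
FIRST(Y) = { 'd' }
FIRST(Y P) = { 'd' }
ε ∉ FIRST(Y P), so FOLLOW(P) is not added.
PREDICT(P → Y P) = { 'd' }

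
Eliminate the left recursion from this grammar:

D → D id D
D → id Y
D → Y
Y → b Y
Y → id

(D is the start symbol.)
D is directly left-recursive. The standard transformation for
  A → A α₁ | ... | A α_m | β₁ | ... | β_n
is
  A  → β₁ A' | ... | β_n A'
  A' → α₁ A' | ... | α_m A' | ε

D → id Y becomes D → id Y D'
D → Y becomes D → Y D'
D → D id D becomes D' → id D D'
Add D' → ε

Productions for other non-terminals are unchanged:
  Y → b Y
  Y → id

Resulting grammar:
D → id Y D'
D → Y D'
D' → id D D'
D' → ε
Y → b Y
Y → id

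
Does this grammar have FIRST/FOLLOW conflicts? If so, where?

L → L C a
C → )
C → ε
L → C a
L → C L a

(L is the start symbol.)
Nullable non-terminals: C.

C: nullable alternative(s) C → ε; FOLLOW(C) = { ')', 'a' }
  C → ): FIRST \ {ε} = { ')' } — overlaps FOLLOW(C) on { ')' }: CONFLICT
  C → ε: FIRST \ {ε} = { } — this is the only nullable alternative, skip

L has no nullable alternative, so no FIRST/FOLLOW check is needed there.

So the grammar has 1 FIRST/FOLLOW conflict (marked CONFLICT above).

Answer: Yes. C → ')' with FOLLOW(C) on { ')' }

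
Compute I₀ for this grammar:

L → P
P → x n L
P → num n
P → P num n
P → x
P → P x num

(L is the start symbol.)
{ [L → . P], [L' → . L], [P → . P num n], [P → . P x num], [P → . num n], [P → . x n L], [P → . x] }

First, augment the grammar with L' → L
I₀ = CLOSURE({ [L' → . L] }):
  [L' → . L] has the dot before L: add [L → . P]
  [L → . P] has the dot before P: add [P → . x n L], [P → . num n], [P → . P num n], [P → . x], [P → . P x num]
No further items can be added.

I₀ = { [L → . P], [L' → . L], [P → . P num n], [P → . P x num], [P → . num n], [P → . x n L], [P → . x] }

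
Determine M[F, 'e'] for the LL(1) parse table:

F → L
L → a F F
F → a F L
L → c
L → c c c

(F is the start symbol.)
Empty (error entry)

To find M[F, 'e'], we find productions for F where 'e' is in the predict set (PREDICT(N → α) = (FIRST(α) \ {ε}) ∪ (FOLLOW(N) if α ⇒* ε)).

Relevant sets:
  FIRST(L) = { 'a', 'c' }

F → L: PREDICT = { 'a', 'c' }
F → a F L: PREDICT = { 'a' }

M[F, 'e'] is empty (no production applies)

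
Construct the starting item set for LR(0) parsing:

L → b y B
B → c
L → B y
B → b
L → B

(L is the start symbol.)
{ [B → . b], [B → . c], [L → . B y], [L → . B], [L → . b y B], [L' → . L] }

First, augment the grammar with L' → L
I₀ = CLOSURE({ [L' → . L] }):
  [L' → . L] has the dot before L: add [L → . b y B], [L → . B y], [L → . B]
  [L → . B y] has the dot before B: add [B → . c], [B → . b]
No further items can be added.

I₀ = { [B → . b], [B → . c], [L → . B y], [L → . B], [L → . b y B], [L' → . L] }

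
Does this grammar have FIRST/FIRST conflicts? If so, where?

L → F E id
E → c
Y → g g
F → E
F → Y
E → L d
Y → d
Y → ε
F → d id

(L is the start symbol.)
Yes. E → c / E → L d on { 'c' }; F → E / F → Y on { 'd', 'g' }; F → E / F → d id on { 'd' }; F → Y / F → d id on { 'd' }

FIRST sets of the non-terminals at (or reachable through a nullable prefix from) the front of some alternative:
  FIRST(L) = { 'c', 'd', 'g' }
  FIRST(E) = { 'c', 'd', 'g' }
  FIRST(Y) = { 'd', 'g', ε }

Productions for E:
  E → c: FIRST = { 'c' }
  E → L d: FIRST = { 'c', 'd', 'g' }
Productions for Y:
  Y → g g: FIRST = { 'g' }
  Y → d: FIRST = { 'd' }
  Y → ε: FIRST = { ε }
Productions for F:
  F → E: FIRST = { 'c', 'd', 'g' }
  F → Y: FIRST = { 'd', 'g', ε }
  F → d id: FIRST = { 'd' }
L has only one production, so no FIRST/FIRST conflict is possible there.

Conflict for E: E → c and E → L d
  Overlap: { 'c' }
Conflict for F: F → E and F → Y
  Overlap: { 'd', 'g' }
Conflict for F: F → E and F → d id
  Overlap: { 'd' }
Conflict for F: F → Y and F → d id
  Overlap: { 'd' }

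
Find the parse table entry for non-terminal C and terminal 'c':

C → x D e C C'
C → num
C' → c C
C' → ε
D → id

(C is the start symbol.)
Empty (error entry)

To find M[C, 'c'], we find productions for C where 'c' is in the predict set (PREDICT(N → α) = (FIRST(α) \ {ε}) ∪ (FOLLOW(N) if α ⇒* ε)).

C → x D e C C': PREDICT = { 'x' }
C → num: PREDICT = { 'num' }

M[C, 'c'] is empty (no production applies)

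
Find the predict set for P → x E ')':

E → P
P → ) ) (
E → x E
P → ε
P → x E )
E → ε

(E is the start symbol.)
{ 'x' }

PREDICT(P → x E ')') = (FIRST(RHS) \ {ε}) ∪ (FOLLOW(P) if ε ∈ FIRST(RHS), i.e. RHS ⇒* ε)
FIRST(x E ')') = { 'x' }
ε ∉ FIRST(x E ')'), so FOLLOW(P) is not added.
PREDICT(P → x E ')') = { 'x' }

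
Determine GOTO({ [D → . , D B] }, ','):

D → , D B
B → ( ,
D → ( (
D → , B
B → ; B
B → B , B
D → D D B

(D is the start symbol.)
GOTO(I, ',') = CLOSURE({ [A → αX.β] : [A → α.Xβ] ∈ I, X = ',' })

Items with dot before ',', with the dot advanced:
  [D → . , D B] → [D → , . D B]
Closure of the advanced items:
  [D → , . D B] has the dot before D: add [D → . , D B], [D → . ( (], [D → . , B], [D → . D D B]

GOTO = { [D → , . D B], [D → . ( (], [D → . , B], [D → . , D B], [D → . D D B] }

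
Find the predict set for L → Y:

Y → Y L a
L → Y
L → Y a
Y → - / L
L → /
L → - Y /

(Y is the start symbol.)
PREDICT(L → Y) = (FIRST(RHS) \ {ε}) ∪ (FOLLOW(L) if ε ∈ FIRST(RHS), i.e. RHS ⇒* ε)
FIRST(Y) = { '-' }
FIRST(Y) = { '-' }
ε ∉ FIRST(Y), so FOLLOW(L) is not added.
PREDICT(L → Y) = { '-' }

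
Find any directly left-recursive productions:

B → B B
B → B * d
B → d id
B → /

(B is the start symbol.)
B → B B: LEFT RECURSIVE (starts with B)
B → B * d: LEFT RECURSIVE (starts with B)
B → d id: starts with d
B → /: starts with '/'

The grammar has direct left recursion on: B.

Answer: Yes, B is left-recursive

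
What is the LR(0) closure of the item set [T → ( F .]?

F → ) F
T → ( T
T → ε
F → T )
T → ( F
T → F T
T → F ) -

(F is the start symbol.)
Start with: [T → ( F .]
The dot is at the end, so nothing is added.

CLOSURE = { [T → ( F .] }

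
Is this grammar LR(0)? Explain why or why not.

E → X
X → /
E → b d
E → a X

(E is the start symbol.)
Yes, the grammar is LR(0)

Augment with E' → E and build the canonical LR(0) collection (I0 = CLOSURE({[E' → . E]}), then GOTO on every symbol after a dot until no new states appear). It has 8 states:
  I0: { [E → . X], [E → . a X], [E → . b d], [E' → . E], [X → . /] }  — shift
  I1: { [X → / .] }  — reduce
  I2: { [E' → E .] }  — accept
  I3: { [E → X .] }  — reduce
  I4: { [E → a . X], [X → . /] }  — shift
  I5: { [E → b . d] }  — shift
  I6: { [E → b d .] }  — reduce
  I7: { [E → a X .] }  — reduce

Every state is either a pure shift/goto state or contains exactly one complete item and nothing to shift — no conflicts. The grammar is LR(0).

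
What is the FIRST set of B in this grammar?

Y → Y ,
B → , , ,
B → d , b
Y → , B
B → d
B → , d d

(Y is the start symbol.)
{ ',', 'd' }

To compute FIRST(B), examine every production with B on the left-hand side, reading each right-hand side left to right until a non-nullable symbol is reached.

From B → , , ,:
  - ',' is a terminal: add ',' and stop
From B → d , b:
  - d is a terminal: add 'd' and stop
From B → d:
  - d is a terminal: add 'd' and stop
From B → , d d:
  - ',' is a terminal: add ',' and stop

Collecting: FIRST(B) = { ',', 'd' }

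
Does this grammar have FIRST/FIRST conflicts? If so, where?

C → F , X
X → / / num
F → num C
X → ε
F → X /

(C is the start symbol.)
FIRST sets of the non-terminals at (or reachable through a nullable prefix from) the front of some alternative:
  FIRST(X) = { '/', ε }

Productions for X:
  X → / / num: FIRST = { '/' }
  X → ε: FIRST = { ε }
Productions for F:
  F → num C: FIRST = { 'num' }
  F → X /: FIRST = { '/' }
C has only one production, so no FIRST/FIRST conflict is possible there.

All alternatives of each non-terminal have pairwise disjoint FIRST sets.

Answer: No FIRST/FIRST conflicts.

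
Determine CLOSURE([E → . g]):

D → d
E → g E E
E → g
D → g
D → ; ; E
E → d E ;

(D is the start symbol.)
To compute CLOSURE, for each item [A → α.Bβ] where B is a non-terminal, add [B → .γ] for all productions B → γ; repeat for the newly added items until nothing changes.

Start with: [E → . g]
The dot precedes the terminal g, so nothing is added.

CLOSURE = { [E → . g] }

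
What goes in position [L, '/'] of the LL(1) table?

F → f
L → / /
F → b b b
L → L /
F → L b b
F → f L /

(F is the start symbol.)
To find M[L, '/'], we find productions for L where '/' is in the predict set (PREDICT(N → α) = (FIRST(α) \ {ε}) ∪ (FOLLOW(N) if α ⇒* ε)).

Relevant sets:
  FIRST(L) = { '/' }

L → / /: PREDICT = { '/' }
  '/' is in predict set, so this production goes in M[L, '/']
L → L /: PREDICT = { '/' }
  '/' is in predict set, so this production goes in M[L, '/']

M[L, '/'] = L → / /, L → L /  (a multiply-defined cell — the grammar is not LL(1))

Answer: L → / /, L → L /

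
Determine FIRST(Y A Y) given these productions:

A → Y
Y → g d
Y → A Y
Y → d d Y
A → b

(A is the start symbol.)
{ 'b', 'd', 'g' }

FIRST sets of the non-terminals involved (from the grammar, by fixed-point iteration):
  FIRST(Y) = { 'b', 'd', 'g' }

To compute FIRST(Y A Y), process the symbols left to right:
Symbol Y is a non-terminal. Add FIRST(Y) \ {ε} = { 'b', 'd', 'g' }
Y is not nullable (ε ∉ FIRST(Y)), so stop here.
FIRST(Y A Y) = { 'b', 'd', 'g' }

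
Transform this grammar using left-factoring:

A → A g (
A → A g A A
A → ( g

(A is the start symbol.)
Left-factoring transforms A → αβ₁ | αβ₂ into A → αA' and A' → β₁ | β₂
(α is the longest common prefix among the alternatives). Repeat until
no nonterminal has two alternatives with a common prefix.

Round 1: A has alternatives sharing prefix 'A g'. Introduce A': A → A g A'
  Add: A' → (
  Add: A' → A A

No remaining common prefixes — done.

Resulting grammar:
A → A g A'
A' → (
A' → A A
A → ( g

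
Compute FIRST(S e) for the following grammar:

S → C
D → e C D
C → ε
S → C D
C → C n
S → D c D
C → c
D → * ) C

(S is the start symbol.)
{ '*', 'c', 'e', 'n' }

FIRST sets of the non-terminals involved (from the grammar, by fixed-point iteration):
  FIRST(S) = { '*', 'c', 'e', 'n', ε }

To compute FIRST(S e), process the symbols left to right:
Symbol S is a non-terminal. Add FIRST(S) \ {ε} = { '*', 'c', 'e', 'n' }
S is nullable (ε ∈ FIRST(S)), continue to the next symbol.
Symbol e is a terminal. Add 'e' and stop.
FIRST(S e) = { '*', 'c', 'e', 'n' }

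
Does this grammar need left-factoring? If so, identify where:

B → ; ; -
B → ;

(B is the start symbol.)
Yes, B has productions with common prefix ';'

Left-factoring is needed when two productions for the same non-terminal
share a common prefix on the right-hand side.

Productions for B:
  B → ; ; -
  B → ;

Found common prefix ';' in productions for B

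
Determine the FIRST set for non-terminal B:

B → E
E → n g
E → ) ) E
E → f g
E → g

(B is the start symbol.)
{ ')', 'f', 'g', 'n' }

To compute FIRST(B), examine every production with B on the left-hand side, reading each right-hand side left to right until a non-nullable symbol is reached.

FIRST sets of the other non-terminals involved (by the same procedure, iterated to a fixed point):
  FIRST(E) = { ')', 'f', 'g', 'n' }

From B → E:
  - E is a non-terminal: add FIRST(E) \ {ε} = { ')', 'f', 'g', 'n' }
    E is not nullable, so stop

Collecting: FIRST(B) = { ')', 'f', 'g', 'n' }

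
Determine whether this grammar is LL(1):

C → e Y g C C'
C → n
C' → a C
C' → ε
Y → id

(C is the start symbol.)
No. Predict set conflict for C': { 'a' }

A grammar is LL(1) if for each non-terminal N with multiple productions, the predict sets of those productions are pairwise disjoint, where PREDICT(N → α) = (FIRST(α) \ {ε}) ∪ (FOLLOW(N) if α ⇒* ε).

Relevant sets:
  FOLLOW(C') = { $, 'a' }

For C:
  PREDICT(C → e Y g C C') = { 'e' }
  PREDICT(C → n) = { 'n' }
For C':
  PREDICT(C' → a C) = { 'a' }
  PREDICT(C' → ε) = { $, 'a' }
Y has a single production, so nothing to check there.

Conflict found: Predict set conflict for C': { 'a' }
The grammar is NOT LL(1).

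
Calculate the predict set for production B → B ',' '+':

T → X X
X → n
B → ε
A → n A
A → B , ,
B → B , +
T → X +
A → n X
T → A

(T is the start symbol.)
{ ',' }

PREDICT(B → B ',' '+') = (FIRST(RHS) \ {ε}) ∪ (FOLLOW(B) if ε ∈ FIRST(RHS), i.e. RHS ⇒* ε)
FIRST(B) = { ',', ε }
FIRST(B ',' '+') = { ',' }
ε ∉ FIRST(B ',' '+'), so FOLLOW(B) is not added.
PREDICT(B → B ',' '+') = { ',' }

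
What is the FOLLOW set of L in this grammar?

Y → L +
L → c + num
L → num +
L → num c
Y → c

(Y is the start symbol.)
To compute FOLLOW(L), find every occurrence of L on a right-hand side N → α L β: add FIRST(β) \ {ε}, and if β is empty or nullable also add FOLLOW(N). Iterate to a fixed point.

In Y → L +: L is followed by '+', add FIRST('+') \ {ε} = { '+' }

Taking the union: FOLLOW(L) = { '+' }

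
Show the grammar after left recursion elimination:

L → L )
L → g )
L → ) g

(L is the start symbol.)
L is directly left-recursive. The standard transformation for
  A → A α₁ | ... | A α_m | β₁ | ... | β_n
is
  A  → β₁ A' | ... | β_n A'
  A' → α₁ A' | ... | α_m A' | ε

L → g ) becomes L → g ) L'
L → ) g becomes L → ) g L'
L → L ) becomes L' → ) L'
Add L' → ε

Resulting grammar:
L → g ) L'
L → ) g L'
L' → ) L'
L' → ε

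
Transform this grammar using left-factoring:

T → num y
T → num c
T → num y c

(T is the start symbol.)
Left-factoring transforms A → αβ₁ | αβ₂ into A → αA' and A' → β₁ | β₂
(α is the longest common prefix among the alternatives). Repeat until
no nonterminal has two alternatives with a common prefix.

Round 1: T has alternatives sharing prefix 'num'. Introduce T': T → num T'
  Add: T' → y
  Add: T' → c
  Add: T' → y c

Round 2: T' has alternatives sharing prefix 'y'. Introduce T'': T' → y T''
  Add: T'' → ε
  Add: T'' → c

No remaining common prefixes — done.

Resulting grammar:
T → num T'
T' → y T''
T'' → ε
T'' → c
T' → c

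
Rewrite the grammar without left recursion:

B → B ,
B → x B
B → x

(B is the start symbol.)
B is directly left-recursive. The standard transformation for
  A → A α₁ | ... | A α_m | β₁ | ... | β_n
is
  A  → β₁ A' | ... | β_n A'
  A' → α₁ A' | ... | α_m A' | ε

B → x B becomes B → x B B'
B → x becomes B → x B'
B → B , becomes B' → , B'
Add B' → ε

Resulting grammar:
B → x B B'
B → x B'
B' → , B'
B' → ε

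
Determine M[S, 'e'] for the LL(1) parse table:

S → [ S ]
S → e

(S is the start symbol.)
S → e

To find M[S, 'e'], we find productions for S where 'e' is in the predict set (PREDICT(N → α) = (FIRST(α) \ {ε}) ∪ (FOLLOW(N) if α ⇒* ε)).

S → [ S ]: PREDICT = { '[' }
S → e: PREDICT = { 'e' }
  'e' is in predict set, so this production goes in M[S, 'e']

M[S, 'e'] = S → e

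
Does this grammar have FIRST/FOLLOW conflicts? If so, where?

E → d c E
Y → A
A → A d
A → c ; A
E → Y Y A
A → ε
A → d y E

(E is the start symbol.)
Yes. E → d c E with FOLLOW(E) on { 'd' }; A → A d with FOLLOW(A) on { 'c', 'd' }; A → c ';' A with FOLLOW(A) on { 'c' }; A → d y E with FOLLOW(A) on { 'd' }

A FIRST/FOLLOW conflict occurs when a non-terminal N has a nullable alternative N → β (β ⇒* ε) and another alternative N → α with FIRST(α) ∩ FOLLOW(N) ≠ ∅: on such a lookahead the parser cannot decide between expanding α and letting N vanish via β.

Nullable non-terminals: A, E, Y.
FIRST sets used below: FIRST(A) = { 'c', 'd', ε }, FIRST(Y) = { 'c', 'd', ε }

A: nullable alternative(s) A → ε; FOLLOW(A) = { $, 'c', 'd' }
  A → A d: FIRST \ {ε} = { 'c', 'd' } — overlaps FOLLOW(A) on { 'c', 'd' }: CONFLICT
  A → c ; A: FIRST \ {ε} = { 'c' } — overlaps FOLLOW(A) on { 'c' }: CONFLICT
  A → ε: FIRST \ {ε} = { } — this is the only nullable alternative, skip
  A → d y E: FIRST \ {ε} = { 'd' } — overlaps FOLLOW(A) on { 'd' }: CONFLICT

E: nullable alternative(s) E → Y Y A; FOLLOW(E) = { $, 'c', 'd' }
  E → d c E: FIRST \ {ε} = { 'd' } — overlaps FOLLOW(E) on { 'd' }: CONFLICT
  E → Y Y A: FIRST \ {ε} = { 'c', 'd' } — this is the only nullable alternative, skip
Y has a nullable alternative but only one production, so nothing to check.

So the grammar has 4 FIRST/FOLLOW conflicts (marked CONFLICT above).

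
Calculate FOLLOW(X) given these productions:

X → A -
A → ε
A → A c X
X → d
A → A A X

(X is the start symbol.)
{ $, '-', 'c', 'd' }

To compute FOLLOW(X), find every occurrence of X on a right-hand side N → α X β: add FIRST(β) \ {ε}, and if β is empty or nullable also add FOLLOW(N). Iterate to a fixed point.

X is the start symbol, so $ ∈ FOLLOW(X).
In A → A c X: X is at the end, add FOLLOW(A)
In A → A A X: X is at the end, add FOLLOW(A)

The FOLLOW sets referred to above (computed the same way, to a fixed point):
  FOLLOW(A) = { '-', 'c', 'd' }

Taking the union: FOLLOW(X) = { $, '-', 'c', 'd' }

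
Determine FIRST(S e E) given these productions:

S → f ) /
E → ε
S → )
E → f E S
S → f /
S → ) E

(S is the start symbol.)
{ ')', 'f' }

FIRST sets of the non-terminals involved (from the grammar, by fixed-point iteration):
  FIRST(S) = { ')', 'f' }

To compute FIRST(S e E), process the symbols left to right:
Symbol S is a non-terminal. Add FIRST(S) \ {ε} = { ')', 'f' }
S is not nullable (ε ∉ FIRST(S)), so stop here.
FIRST(S e E) = { ')', 'f' }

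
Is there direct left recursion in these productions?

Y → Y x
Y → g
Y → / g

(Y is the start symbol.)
Yes, Y is left-recursive

Y → Y x: LEFT RECURSIVE (starts with Y)
Y → g: starts with g
Y → / g: starts with '/'

The grammar has direct left recursion on: Y.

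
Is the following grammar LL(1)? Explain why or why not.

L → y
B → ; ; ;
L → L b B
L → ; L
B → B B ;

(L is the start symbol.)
No. Predict set conflict for L: { 'y' }

A grammar is LL(1) if for each non-terminal N with multiple productions, the predict sets of those productions are pairwise disjoint, where PREDICT(N → α) = (FIRST(α) \ {ε}) ∪ (FOLLOW(N) if α ⇒* ε).

Relevant sets:
  FIRST(L) = { ';', 'y' }
  FIRST(B) = { ';' }

For L:
  PREDICT(L → y) = { 'y' }
  PREDICT(L → L b B) = { ';', 'y' }
  PREDICT(L → ';' L) = { ';' }
For B:
  PREDICT(B → ';' ';' ';') = { ';' }
  PREDICT(B → B B ';') = { ';' }

Conflict found: Predict set conflict for L: { 'y' }
The grammar is NOT LL(1).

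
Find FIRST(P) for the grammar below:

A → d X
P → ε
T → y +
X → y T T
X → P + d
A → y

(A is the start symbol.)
To compute FIRST(P), examine every production with P on the left-hand side, reading each right-hand side left to right until a non-nullable symbol is reached.

From P → ε:
  - ε-production, so ε ∈ FIRST(P)

Collecting: FIRST(P) = { ε }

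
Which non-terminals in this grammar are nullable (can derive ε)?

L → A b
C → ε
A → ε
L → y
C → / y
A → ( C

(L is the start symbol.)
{ 'A', 'C' }

A non-terminal is nullable if it can derive ε (the empty string): either it has an ε-production, or it has a production whose right-hand side consists entirely of nullable non-terminals.

ε-productions: C → ε, A → ε
So C, A are immediately nullable.
No further non-terminal can be added: every production for the remaining non-terminals contains a terminal or a non-nullable non-terminal.
Nullable = { 'A', 'C' }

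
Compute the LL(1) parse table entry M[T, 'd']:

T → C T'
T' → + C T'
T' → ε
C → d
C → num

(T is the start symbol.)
T → C T'

To find M[T, 'd'], we find productions for T where 'd' is in the predict set (PREDICT(N → α) = (FIRST(α) \ {ε}) ∪ (FOLLOW(N) if α ⇒* ε)).

Relevant sets:
  FIRST(C) = { 'd', 'num' }

T → C T': PREDICT = { 'd', 'num' }
  'd' is in predict set, so this production goes in M[T, 'd']

M[T, 'd'] = T → C T'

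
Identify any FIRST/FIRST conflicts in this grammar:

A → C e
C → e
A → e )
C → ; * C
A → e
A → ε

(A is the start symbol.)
FIRST sets of the non-terminals at (or reachable through a nullable prefix from) the front of some alternative:
  FIRST(C) = { ';', 'e' }

Productions for A:
  A → C e: FIRST = { ';', 'e' }
  A → e ): FIRST = { 'e' }
  A → e: FIRST = { 'e' }
  A → ε: FIRST = { ε }
Productions for C:
  C → e: FIRST = { 'e' }
  C → ; * C: FIRST = { ';' }

Conflict for A: A → C e and A → e )
  Overlap: { 'e' }
Conflict for A: A → C e and A → e
  Overlap: { 'e' }
Conflict for A: A → e ) and A → e
  Overlap: { 'e' }

Answer: Yes. A → C e / A → e ')' on { 'e' }; A → C e / A → e on { 'e' }; A → e ')' / A → e on { 'e' }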